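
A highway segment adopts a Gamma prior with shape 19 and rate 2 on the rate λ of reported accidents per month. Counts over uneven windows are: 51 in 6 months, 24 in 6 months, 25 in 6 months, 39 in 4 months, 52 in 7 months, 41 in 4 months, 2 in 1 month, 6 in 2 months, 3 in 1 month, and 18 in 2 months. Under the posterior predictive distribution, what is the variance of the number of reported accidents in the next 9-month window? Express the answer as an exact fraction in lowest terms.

Total count: 51 + 24 + 25 + 39 + 52 + 41 + 2 + 6 + 3 + 18 = 261.
Total exposure: 6 + 6 + 6 + 4 + 7 + 4 + 1 + 2 + 1 + 2 = 39 months.
Posterior: α' = 19 + 261 = 280, β' = 2 + 39 = 41.
The posterior predictive for a window of length T is Negative Binomial with variance T·α'·(β'+T)/β'² = 9·280·50/1681 = 126000/1681.

126000/1681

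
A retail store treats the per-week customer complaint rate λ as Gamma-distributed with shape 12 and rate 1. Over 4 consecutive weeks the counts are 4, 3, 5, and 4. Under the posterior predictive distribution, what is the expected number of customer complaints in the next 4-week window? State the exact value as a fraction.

Total count: 4 + 3 + 5 + 4 = 16.
Total exposure: 4 weeks.
The Gamma prior is conjugate for the Poisson rate, so λ | data ~ Gamma(12+16, 1+4) = Gamma(28, 5).
Predictive mean over a 4-week window = T·E[λ|data] = 4·28/5 = 112/5.

112/5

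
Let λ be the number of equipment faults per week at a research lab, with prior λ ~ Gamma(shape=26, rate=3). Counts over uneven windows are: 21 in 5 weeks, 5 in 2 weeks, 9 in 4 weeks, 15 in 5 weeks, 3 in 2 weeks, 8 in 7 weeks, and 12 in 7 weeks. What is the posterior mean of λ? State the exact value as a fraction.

Total count: 21 + 5 + 9 + 15 + 3 + 8 + 12 = 73.
Total exposure: 5 + 2 + 4 + 5 + 2 + 7 + 7 = 32 weeks.
Conjugate update: add total count to the shape and total exposure to the rate, giving Gamma(99, 35).
Posterior mean = α'/β' = 99/35.

99/35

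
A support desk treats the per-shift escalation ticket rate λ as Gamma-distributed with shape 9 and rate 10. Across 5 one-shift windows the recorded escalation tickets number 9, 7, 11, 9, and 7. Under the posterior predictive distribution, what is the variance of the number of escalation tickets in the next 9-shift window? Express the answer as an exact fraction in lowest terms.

1248/25

Total count: 9 + 7 + 11 + 9 + 7 = 43.
Total exposure: 5 shifts.
By Gamma–Poisson conjugacy, the posterior is Gamma(α + Σx, β + Σt) = Gamma(9 + 43, 10 + 5) = Gamma(52, 15).
The posterior predictive for a window of length T is Negative Binomial with variance T·α'·(β'+T)/β'² = 9·52·24/225 = 1248/25.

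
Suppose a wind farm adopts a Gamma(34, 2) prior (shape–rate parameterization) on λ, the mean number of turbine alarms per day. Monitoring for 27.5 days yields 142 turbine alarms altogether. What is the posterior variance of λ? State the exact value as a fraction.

Total count 142 over total exposure 27.5 days.
Conjugate update: add total count to the shape and total exposure to the rate, giving Gamma(176, 59/2).
Posterior variance = α'/β'² = 176/(3481/4) = 704/3481.

704/3481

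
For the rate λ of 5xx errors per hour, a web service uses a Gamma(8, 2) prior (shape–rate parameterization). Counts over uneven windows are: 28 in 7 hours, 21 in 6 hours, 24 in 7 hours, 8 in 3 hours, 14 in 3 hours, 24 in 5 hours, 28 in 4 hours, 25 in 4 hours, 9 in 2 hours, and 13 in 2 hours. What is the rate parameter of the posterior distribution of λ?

Total count: 28 + 21 + 24 + 8 + 14 + 24 + 28 + 25 + 9 + 13 = 194.
Total exposure: 7 + 6 + 7 + 3 + 3 + 5 + 4 + 4 + 2 + 2 = 43 hours.
Conjugate update: add total count to the shape and total exposure to the rate, giving Gamma(202, 45).

45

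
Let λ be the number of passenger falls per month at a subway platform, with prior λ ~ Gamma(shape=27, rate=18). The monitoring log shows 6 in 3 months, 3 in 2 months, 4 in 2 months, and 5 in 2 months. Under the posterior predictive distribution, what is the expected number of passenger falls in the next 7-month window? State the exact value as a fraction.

35/3

Total count: 6 + 3 + 4 + 5 = 18.
Total exposure: 3 + 2 + 2 + 2 = 9 months.
Posterior: α' = 27 + 18 = 45, β' = 18 + 9 = 27.
Predictive mean over a 7-month window = T·E[λ|data] = 7·45/27 = 35/3.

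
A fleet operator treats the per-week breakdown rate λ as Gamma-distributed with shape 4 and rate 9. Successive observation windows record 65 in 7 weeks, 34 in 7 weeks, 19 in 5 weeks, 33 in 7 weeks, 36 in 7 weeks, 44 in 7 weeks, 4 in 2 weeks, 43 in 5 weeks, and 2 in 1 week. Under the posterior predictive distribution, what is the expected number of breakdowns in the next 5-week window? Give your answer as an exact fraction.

1420/57

Total count: 65 + 34 + 19 + 33 + 36 + 44 + 4 + 43 + 2 = 280.
Total exposure: 7 + 7 + 5 + 7 + 7 + 7 + 2 + 5 + 1 = 48 weeks.
Posterior: α' = 4 + 280 = 284, β' = 9 + 48 = 57.
Predictive mean over a 5-week window = T·E[λ|data] = 5·284/57 = 1420/57.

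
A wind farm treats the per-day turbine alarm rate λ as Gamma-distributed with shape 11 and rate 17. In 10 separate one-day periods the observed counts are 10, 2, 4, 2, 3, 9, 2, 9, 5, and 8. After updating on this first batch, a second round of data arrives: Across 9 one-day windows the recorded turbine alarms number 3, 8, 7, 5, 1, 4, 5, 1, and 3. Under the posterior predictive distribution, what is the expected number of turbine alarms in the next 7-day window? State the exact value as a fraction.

Total count: 10 + 2 + 4 + 2 + 3 + 9 + 2 + 9 + 5 + 8 = 54.
Total exposure: 10 days.
After the first batch: Gamma(11 + 54, 17 + 10) = Gamma(65, 27).
Total count: 3 + 8 + 7 + 5 + 1 + 4 + 5 + 1 + 3 = 37.
Total exposure: 9 days.
After the second batch: Gamma(65 + 37, 27 + 9) = Gamma(102, 36).
Predictive mean over a 7-day window = T·E[λ|data] = 7·102/36 = 119/6.

119/6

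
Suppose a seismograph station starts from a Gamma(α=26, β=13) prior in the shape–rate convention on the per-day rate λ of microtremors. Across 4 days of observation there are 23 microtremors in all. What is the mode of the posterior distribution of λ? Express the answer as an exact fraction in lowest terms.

48/17

Total count 23 over total exposure 4 days.
The Gamma prior is conjugate for the Poisson rate, so λ | data ~ Gamma(26+23, 13+4) = Gamma(49, 17).
Posterior mode = (α'−1)/β' = 48/17.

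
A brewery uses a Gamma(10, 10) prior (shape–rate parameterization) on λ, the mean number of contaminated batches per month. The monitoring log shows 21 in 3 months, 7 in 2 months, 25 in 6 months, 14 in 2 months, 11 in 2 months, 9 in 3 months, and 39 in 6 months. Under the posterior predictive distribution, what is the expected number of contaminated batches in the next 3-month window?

Total count: 21 + 7 + 25 + 14 + 11 + 9 + 39 = 126.
Total exposure: 3 + 2 + 6 + 2 + 2 + 3 + 6 = 24 months.
By Gamma–Poisson conjugacy, the posterior is Gamma(α + Σx, β + Σt) = Gamma(10 + 126, 10 + 24) = Gamma(136, 34).
Predictive mean over a 3-month window = T·E[λ|data] = 3·136/34 = 12.

12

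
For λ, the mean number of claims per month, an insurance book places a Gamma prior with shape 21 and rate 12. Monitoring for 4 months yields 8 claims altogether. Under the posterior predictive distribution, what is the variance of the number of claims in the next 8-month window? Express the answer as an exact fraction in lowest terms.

87/4

Total count 8 over total exposure 4 months.
Conjugate update: add total count to the shape and total exposure to the rate, giving Gamma(29, 16).
The posterior predictive for a window of length T is Negative Binomial with variance T·α'·(β'+T)/β'² = 8·29·24/256 = 87/4.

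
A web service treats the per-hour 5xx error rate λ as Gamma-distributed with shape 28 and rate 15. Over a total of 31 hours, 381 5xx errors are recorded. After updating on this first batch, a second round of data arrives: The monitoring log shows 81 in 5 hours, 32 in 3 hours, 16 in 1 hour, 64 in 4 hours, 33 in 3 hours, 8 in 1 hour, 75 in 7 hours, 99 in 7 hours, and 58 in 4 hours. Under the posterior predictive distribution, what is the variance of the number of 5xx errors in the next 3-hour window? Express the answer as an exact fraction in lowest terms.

24500/729

Total count 381 over total exposure 31 hours.
After the first batch: Gamma(28 + 381, 15 + 31) = Gamma(409, 46).
Total count: 81 + 32 + 16 + 64 + 33 + 8 + 75 + 99 + 58 = 466.
Total exposure: 5 + 3 + 1 + 4 + 3 + 1 + 7 + 7 + 4 = 35 hours.
After the second batch: Gamma(409 + 466, 46 + 35) = Gamma(875, 81).
The posterior predictive for a window of length T is Negative Binomial with variance T·α'·(β'+T)/β'² = 3·875·84/6561 = 24500/729.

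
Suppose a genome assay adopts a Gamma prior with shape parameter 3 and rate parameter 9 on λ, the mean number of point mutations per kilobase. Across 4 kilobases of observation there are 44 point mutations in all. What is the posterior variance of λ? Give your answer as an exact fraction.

Total count 44 over total exposure 4 kilobases.
Gamma(α, β) with Poisson data over total exposure Σt gives posterior Gamma(α+Σx, β+Σt) = Gamma(47, 13).
Posterior variance = α'/β'² = 47/169.

47/169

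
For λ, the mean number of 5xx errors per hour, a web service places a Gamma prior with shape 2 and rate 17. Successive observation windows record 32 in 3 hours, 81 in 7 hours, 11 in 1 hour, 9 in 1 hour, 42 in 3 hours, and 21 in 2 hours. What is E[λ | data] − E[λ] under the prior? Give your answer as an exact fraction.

Total count: 32 + 81 + 11 + 9 + 42 + 21 = 196.
Total exposure: 3 + 7 + 1 + 1 + 3 + 2 = 17 hours.
The Gamma prior is conjugate for the Poisson rate, so λ | data ~ Gamma(2+196, 17+17) = Gamma(198, 34).
Posterior mean = 198/34 = 99/17; prior mean = 2/17 = 2/17. Difference = 99/17 − 2/17 = 97/17.

97/17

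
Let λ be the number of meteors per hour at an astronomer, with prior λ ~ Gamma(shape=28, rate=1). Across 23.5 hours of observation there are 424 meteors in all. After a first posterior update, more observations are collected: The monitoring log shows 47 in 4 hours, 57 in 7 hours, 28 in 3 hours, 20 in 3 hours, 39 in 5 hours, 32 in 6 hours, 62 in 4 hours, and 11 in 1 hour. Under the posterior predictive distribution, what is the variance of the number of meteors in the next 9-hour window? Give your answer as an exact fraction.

1790712/13225

Total count 424 over total exposure 23.5 hours.
After the first batch: Gamma(28 + 424, 1 + 23.5) = Gamma(452, 49/2).
Total count: 47 + 57 + 28 + 20 + 39 + 32 + 62 + 11 = 296.
Total exposure: 4 + 7 + 3 + 3 + 5 + 6 + 4 + 1 = 33 hours.
After the second batch: Gamma(452 + 296, 49/2 + 33) = Gamma(748, 115/2).
The posterior predictive for a window of length T is Negative Binomial with variance T·α'·(β'+T)/β'² = 9·748·(133/2)/(13225/4) = 1790712/13225.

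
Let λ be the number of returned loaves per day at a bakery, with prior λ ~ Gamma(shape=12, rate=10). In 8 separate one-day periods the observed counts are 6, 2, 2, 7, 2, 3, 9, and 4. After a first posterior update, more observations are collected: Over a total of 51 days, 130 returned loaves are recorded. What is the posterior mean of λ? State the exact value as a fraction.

59/23

Total count: 6 + 2 + 2 + 7 + 2 + 3 + 9 + 4 = 35.
Total exposure: 8 days.
After the first batch: Gamma(12 + 35, 10 + 8) = Gamma(47, 18).
Total count 130 over total exposure 51 days.
After the second batch: Gamma(47 + 130, 18 + 51) = Gamma(177, 69).
Posterior mean = α'/β' = 177/69 = 59/23.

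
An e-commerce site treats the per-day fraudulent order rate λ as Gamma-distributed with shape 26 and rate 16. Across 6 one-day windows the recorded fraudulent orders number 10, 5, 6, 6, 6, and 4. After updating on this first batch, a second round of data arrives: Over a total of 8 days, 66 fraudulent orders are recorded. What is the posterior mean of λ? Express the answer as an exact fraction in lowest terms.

Total count: 10 + 5 + 6 + 6 + 6 + 4 = 37.
Total exposure: 6 days.
After the first batch: Gamma(26 + 37, 16 + 6) = Gamma(63, 22).
Total count 66 over total exposure 8 days.
After the second batch: Gamma(63 + 66, 22 + 8) = Gamma(129, 30).
Posterior mean = α'/β' = 129/30 = 43/10.

43/10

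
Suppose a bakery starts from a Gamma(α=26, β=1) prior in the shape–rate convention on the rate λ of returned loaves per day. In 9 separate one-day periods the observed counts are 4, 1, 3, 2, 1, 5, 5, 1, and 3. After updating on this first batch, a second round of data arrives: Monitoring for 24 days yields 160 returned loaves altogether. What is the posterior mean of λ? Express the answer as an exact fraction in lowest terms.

211/34

Total count: 4 + 1 + 3 + 2 + 1 + 5 + 5 + 1 + 3 = 25.
Total exposure: 9 days.
After the first batch: Gamma(26 + 25, 1 + 9) = Gamma(51, 10).
Total count 160 over total exposure 24 days.
After the second batch: Gamma(51 + 160, 10 + 24) = Gamma(211, 34).
Posterior mean = α'/β' = 211/34.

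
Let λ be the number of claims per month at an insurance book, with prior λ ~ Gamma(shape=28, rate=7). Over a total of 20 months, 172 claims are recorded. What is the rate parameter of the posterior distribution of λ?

Total count 172 over total exposure 20 months.
By Gamma–Poisson conjugacy, the posterior is Gamma(α + Σx, β + Σt) = Gamma(28 + 172, 7 + 20) = Gamma(200, 27).

27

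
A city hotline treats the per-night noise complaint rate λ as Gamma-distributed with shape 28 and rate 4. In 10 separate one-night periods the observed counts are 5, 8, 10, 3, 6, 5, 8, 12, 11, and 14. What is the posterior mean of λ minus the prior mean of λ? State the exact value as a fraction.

Total count: 5 + 8 + 10 + 3 + 6 + 5 + 8 + 12 + 11 + 14 = 82.
Total exposure: 10 nights.
Conjugate update: add total count to the shape and total exposure to the rate, giving Gamma(110, 14).
Posterior mean = 110/14 = 55/7; prior mean = 28/4 = 7. Difference = 55/7 − 7 = 6/7.

6/7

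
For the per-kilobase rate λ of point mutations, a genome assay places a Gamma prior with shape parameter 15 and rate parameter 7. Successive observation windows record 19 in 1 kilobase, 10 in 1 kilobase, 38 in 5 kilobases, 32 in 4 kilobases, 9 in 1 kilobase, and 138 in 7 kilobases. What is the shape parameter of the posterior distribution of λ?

261

Total count: 19 + 10 + 38 + 32 + 9 + 138 = 246.
Total exposure: 1 + 1 + 5 + 4 + 1 + 7 = 19 kilobases.
Posterior: α' = 15 + 246 = 261, β' = 7 + 19 = 26.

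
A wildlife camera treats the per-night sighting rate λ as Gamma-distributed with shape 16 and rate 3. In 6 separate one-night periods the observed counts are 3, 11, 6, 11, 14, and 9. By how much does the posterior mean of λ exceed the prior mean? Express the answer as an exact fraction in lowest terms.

Total count: 3 + 11 + 6 + 11 + 14 + 9 = 54.
Total exposure: 6 nights.
Conjugate update: add total count to the shape and total exposure to the rate, giving Gamma(70, 9).
Posterior mean = 70/9 = 70/9; prior mean = 16/3 = 16/3. Difference = 70/9 − 16/3 = 22/9.

22/9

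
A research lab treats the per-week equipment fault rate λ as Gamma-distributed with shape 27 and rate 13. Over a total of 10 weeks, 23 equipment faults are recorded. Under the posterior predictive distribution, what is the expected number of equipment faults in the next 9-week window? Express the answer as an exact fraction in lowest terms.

Total count 23 over total exposure 10 weeks.
By Gamma–Poisson conjugacy, the posterior is Gamma(α + Σx, β + Σt) = Gamma(27 + 23, 13 + 10) = Gamma(50, 23).
Predictive mean over a 9-week window = T·E[λ|data] = 9·50/23 = 450/23.

450/23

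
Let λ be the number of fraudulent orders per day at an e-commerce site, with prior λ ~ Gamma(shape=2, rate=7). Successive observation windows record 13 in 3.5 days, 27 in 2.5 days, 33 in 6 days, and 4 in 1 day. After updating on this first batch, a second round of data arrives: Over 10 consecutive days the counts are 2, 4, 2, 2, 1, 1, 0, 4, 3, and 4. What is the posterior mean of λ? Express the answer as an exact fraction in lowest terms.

17/5

Total count: 13 + 27 + 33 + 4 = 77.
Total exposure: 3.5 + 2.5 + 6 + 1 = 13 days.
After the first batch: Gamma(2 + 77, 7 + 13) = Gamma(79, 20).
Total count: 2 + 4 + 2 + 2 + 1 + 1 + 0 + 4 + 3 + 4 = 23.
Total exposure: 10 days.
After the second batch: Gamma(79 + 23, 20 + 10) = Gamma(102, 30).
Posterior mean = α'/β' = 102/30 = 17/5.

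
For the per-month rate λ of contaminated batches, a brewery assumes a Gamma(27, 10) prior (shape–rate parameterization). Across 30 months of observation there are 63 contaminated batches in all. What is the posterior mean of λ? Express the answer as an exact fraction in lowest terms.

Total count 63 over total exposure 30 months.
The Gamma prior is conjugate for the Poisson rate, so λ | data ~ Gamma(27+63, 10+30) = Gamma(90, 40).
Posterior mean = α'/β' = 90/40 = 9/4.

9/4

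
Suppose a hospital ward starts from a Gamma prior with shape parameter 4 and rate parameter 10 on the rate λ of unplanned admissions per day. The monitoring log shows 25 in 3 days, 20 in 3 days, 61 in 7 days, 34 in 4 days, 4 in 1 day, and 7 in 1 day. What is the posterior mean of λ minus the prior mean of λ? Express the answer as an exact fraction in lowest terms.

717/145

Total count: 25 + 20 + 61 + 34 + 4 + 7 = 151.
Total exposure: 3 + 3 + 7 + 4 + 1 + 1 = 19 days.
Conjugate update: add total count to the shape and total exposure to the rate, giving Gamma(155, 29).
Posterior mean = 155/29 = 155/29; prior mean = 4/10 = 2/5. Difference = 155/29 − 2/5 = 717/145.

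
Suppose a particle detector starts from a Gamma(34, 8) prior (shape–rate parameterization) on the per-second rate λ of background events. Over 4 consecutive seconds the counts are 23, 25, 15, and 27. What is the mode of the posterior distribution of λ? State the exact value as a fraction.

Total count: 23 + 25 + 15 + 27 = 90.
Total exposure: 4 seconds.
Posterior: α' = 34 + 90 = 124, β' = 8 + 4 = 12.
Posterior mode = (α'−1)/β' = 123/12 = 41/4.

41/4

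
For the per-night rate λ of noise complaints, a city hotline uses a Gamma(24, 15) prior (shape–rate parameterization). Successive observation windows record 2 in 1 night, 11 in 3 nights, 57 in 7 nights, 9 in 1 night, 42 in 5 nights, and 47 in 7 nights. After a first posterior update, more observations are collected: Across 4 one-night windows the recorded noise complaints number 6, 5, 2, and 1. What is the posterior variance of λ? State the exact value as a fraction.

Total count: 2 + 11 + 57 + 9 + 42 + 47 = 168.
Total exposure: 1 + 3 + 7 + 1 + 5 + 7 = 24 nights.
After the first batch: Gamma(24 + 168, 15 + 24) = Gamma(192, 39).
Total count: 6 + 5 + 2 + 1 = 14.
Total exposure: 4 nights.
After the second batch: Gamma(192 + 14, 39 + 4) = Gamma(206, 43).
Posterior variance = α'/β'² = 206/1849.

206/1849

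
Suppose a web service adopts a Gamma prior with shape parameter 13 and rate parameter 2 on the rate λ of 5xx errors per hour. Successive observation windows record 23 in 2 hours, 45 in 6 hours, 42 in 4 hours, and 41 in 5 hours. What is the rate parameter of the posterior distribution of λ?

Total count: 23 + 45 + 42 + 41 = 151.
Total exposure: 2 + 6 + 4 + 5 = 17 hours.
Gamma(α, β) with Poisson data over total exposure Σt gives posterior Gamma(α+Σx, β+Σt) = Gamma(164, 19).

19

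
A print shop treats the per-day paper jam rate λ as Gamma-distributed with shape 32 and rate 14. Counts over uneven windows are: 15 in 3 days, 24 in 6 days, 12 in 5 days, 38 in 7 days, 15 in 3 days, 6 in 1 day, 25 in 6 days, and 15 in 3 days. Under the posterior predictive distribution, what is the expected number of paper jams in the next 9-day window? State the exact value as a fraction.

Total count: 15 + 24 + 12 + 38 + 15 + 6 + 25 + 15 = 150.
Total exposure: 3 + 6 + 5 + 7 + 3 + 1 + 6 + 3 = 34 days.
Posterior: α' = 32 + 150 = 182, β' = 14 + 34 = 48.
Predictive mean over a 9-day window = T·E[λ|data] = 9·182/48 = 273/8.

273/8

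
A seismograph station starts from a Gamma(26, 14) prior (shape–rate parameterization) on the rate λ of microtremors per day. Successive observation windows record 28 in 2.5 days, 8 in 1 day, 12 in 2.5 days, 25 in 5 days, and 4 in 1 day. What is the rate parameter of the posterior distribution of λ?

26

Total count: 28 + 8 + 12 + 25 + 4 = 77.
Total exposure: 2.5 + 1 + 2.5 + 5 + 1 = 12 days.
Gamma(α, β) with Poisson data over total exposure Σt gives posterior Gamma(α+Σx, β+Σt) = Gamma(103, 26).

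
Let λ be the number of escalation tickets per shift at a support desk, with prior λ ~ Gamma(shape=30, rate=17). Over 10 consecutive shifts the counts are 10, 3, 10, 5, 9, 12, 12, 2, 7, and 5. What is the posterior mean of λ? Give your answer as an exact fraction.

Total count: 10 + 3 + 10 + 5 + 9 + 12 + 12 + 2 + 7 + 5 = 75.
Total exposure: 10 shifts.
Posterior: α' = 30 + 75 = 105, β' = 17 + 10 = 27.
Posterior mean = α'/β' = 105/27 = 35/9.

35/9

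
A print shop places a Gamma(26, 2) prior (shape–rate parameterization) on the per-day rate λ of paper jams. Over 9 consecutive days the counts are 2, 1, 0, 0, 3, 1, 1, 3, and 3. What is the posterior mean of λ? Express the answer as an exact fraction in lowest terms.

Total count: 2 + 1 + 0 + 0 + 3 + 1 + 1 + 3 + 3 = 14.
Total exposure: 9 days.
Gamma(α, β) with Poisson data over total exposure Σt gives posterior Gamma(α+Σx, β+Σt) = Gamma(40, 11).
Posterior mean = α'/β' = 40/11.

40/11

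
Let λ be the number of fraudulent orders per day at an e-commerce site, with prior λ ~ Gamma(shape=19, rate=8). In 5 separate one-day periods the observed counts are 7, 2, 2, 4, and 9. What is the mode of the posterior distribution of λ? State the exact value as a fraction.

42/13

Total count: 7 + 2 + 2 + 4 + 9 = 24.
Total exposure: 5 days.
Conjugate update: add total count to the shape and total exposure to the rate, giving Gamma(43, 13).
Posterior mode = (α'−1)/β' = 42/13.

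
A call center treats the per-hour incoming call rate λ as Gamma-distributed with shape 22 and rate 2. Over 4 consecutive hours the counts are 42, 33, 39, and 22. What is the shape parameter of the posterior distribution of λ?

Total count: 42 + 33 + 39 + 22 = 136.
Total exposure: 4 hours.
By Gamma–Poisson conjugacy, the posterior is Gamma(α + Σx, β + Σt) = Gamma(22 + 136, 2 + 4) = Gamma(158, 6).

158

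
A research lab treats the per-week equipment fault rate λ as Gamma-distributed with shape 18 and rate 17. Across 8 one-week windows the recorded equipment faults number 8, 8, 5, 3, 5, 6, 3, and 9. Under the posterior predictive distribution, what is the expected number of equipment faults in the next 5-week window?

Total count: 8 + 8 + 5 + 3 + 5 + 6 + 3 + 9 = 47.
Total exposure: 8 weeks.
Gamma(α, β) with Poisson data over total exposure Σt gives posterior Gamma(α+Σx, β+Σt) = Gamma(65, 25).
Predictive mean over a 5-week window = T·E[λ|data] = 5·65/25 = 13.

13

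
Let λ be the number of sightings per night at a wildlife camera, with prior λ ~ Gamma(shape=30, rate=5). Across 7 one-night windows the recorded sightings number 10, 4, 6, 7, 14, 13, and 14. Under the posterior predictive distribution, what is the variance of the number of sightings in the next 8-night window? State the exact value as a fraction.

980/9

Total count: 10 + 4 + 6 + 7 + 14 + 13 + 14 = 68.
Total exposure: 7 nights.
Conjugate update: add total count to the shape and total exposure to the rate, giving Gamma(98, 12).
The posterior predictive for a window of length T is Negative Binomial with variance T·α'·(β'+T)/β'² = 8·98·20/144 = 980/9.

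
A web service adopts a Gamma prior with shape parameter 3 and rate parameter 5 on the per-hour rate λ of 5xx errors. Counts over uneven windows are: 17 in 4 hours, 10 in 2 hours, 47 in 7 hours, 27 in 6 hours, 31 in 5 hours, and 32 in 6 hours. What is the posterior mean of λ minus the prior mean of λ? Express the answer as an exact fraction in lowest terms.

Total count: 17 + 10 + 47 + 27 + 31 + 32 = 164.
Total exposure: 4 + 2 + 7 + 6 + 5 + 6 = 30 hours.
Conjugate update: add total count to the shape and total exposure to the rate, giving Gamma(167, 35).
Posterior mean = 167/35 = 167/35; prior mean = 3/5 = 3/5. Difference = 167/35 − 3/5 = 146/35.

146/35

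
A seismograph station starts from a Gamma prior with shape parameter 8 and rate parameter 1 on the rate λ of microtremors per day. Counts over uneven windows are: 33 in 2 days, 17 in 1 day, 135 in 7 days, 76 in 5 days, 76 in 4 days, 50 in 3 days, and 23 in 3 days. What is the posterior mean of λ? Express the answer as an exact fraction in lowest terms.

209/13

Total count: 33 + 17 + 135 + 76 + 76 + 50 + 23 = 410.
Total exposure: 2 + 1 + 7 + 5 + 4 + 3 + 3 = 25 days.
Conjugate update: add total count to the shape and total exposure to the rate, giving Gamma(418, 26).
Posterior mean = α'/β' = 418/26 = 209/13.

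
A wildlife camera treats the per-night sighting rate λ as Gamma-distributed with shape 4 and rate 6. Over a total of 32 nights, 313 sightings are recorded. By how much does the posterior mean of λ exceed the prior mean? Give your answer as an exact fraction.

Total count 313 over total exposure 32 nights.
Conjugate update: add total count to the shape and total exposure to the rate, giving Gamma(317, 38).
Posterior mean = 317/38 = 317/38; prior mean = 4/6 = 2/3. Difference = 317/38 − 2/3 = 875/114.

875/114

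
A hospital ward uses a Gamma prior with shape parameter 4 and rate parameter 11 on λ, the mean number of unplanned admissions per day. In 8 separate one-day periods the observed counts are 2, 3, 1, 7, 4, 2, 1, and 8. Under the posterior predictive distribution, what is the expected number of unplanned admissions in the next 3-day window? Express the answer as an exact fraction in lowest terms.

Total count: 2 + 3 + 1 + 7 + 4 + 2 + 1 + 8 = 28.
Total exposure: 8 days.
By Gamma–Poisson conjugacy, the posterior is Gamma(α + Σx, β + Σt) = Gamma(4 + 28, 11 + 8) = Gamma(32, 19).
Predictive mean over a 3-day window = T·E[λ|data] = 3·32/19 = 96/19.

96/19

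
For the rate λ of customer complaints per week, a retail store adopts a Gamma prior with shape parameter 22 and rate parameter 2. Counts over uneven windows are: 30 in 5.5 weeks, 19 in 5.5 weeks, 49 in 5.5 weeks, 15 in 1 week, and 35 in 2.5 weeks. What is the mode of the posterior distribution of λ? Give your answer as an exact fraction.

Total count: 30 + 19 + 49 + 15 + 35 = 148.
Total exposure: 5.5 + 5.5 + 5.5 + 1 + 2.5 = 20 weeks.
The Gamma prior is conjugate for the Poisson rate, so λ | data ~ Gamma(22+148, 2+20) = Gamma(170, 22).
Posterior mode = (α'−1)/β' = 169/22.

169/22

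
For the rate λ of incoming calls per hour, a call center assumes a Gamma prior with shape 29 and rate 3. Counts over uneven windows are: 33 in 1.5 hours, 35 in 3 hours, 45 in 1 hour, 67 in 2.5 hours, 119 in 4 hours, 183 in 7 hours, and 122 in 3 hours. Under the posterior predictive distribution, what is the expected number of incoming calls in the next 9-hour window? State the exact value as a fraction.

5697/25

Total count: 33 + 35 + 45 + 67 + 119 + 183 + 122 = 604.
Total exposure: 1.5 + 3 + 1 + 2.5 + 4 + 7 + 3 = 22 hours.
Posterior: α' = 29 + 604 = 633, β' = 3 + 22 = 25.
Predictive mean over a 9-hour window = T·E[λ|data] = 9·633/25 = 5697/25.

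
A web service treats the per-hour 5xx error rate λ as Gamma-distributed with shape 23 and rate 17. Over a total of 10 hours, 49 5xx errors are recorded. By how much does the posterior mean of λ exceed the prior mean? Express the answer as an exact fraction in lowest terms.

Total count 49 over total exposure 10 hours.
Gamma(α, β) with Poisson data over total exposure Σt gives posterior Gamma(α+Σx, β+Σt) = Gamma(72, 27).
Posterior mean = 72/27 = 8/3; prior mean = 23/17 = 23/17. Difference = 8/3 − 23/17 = 67/51.

67/51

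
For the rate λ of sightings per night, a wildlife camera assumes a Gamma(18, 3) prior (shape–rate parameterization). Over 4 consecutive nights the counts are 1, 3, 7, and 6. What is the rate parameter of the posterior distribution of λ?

7

Total count: 1 + 3 + 7 + 6 = 17.
Total exposure: 4 nights.
Posterior: α' = 18 + 17 = 35, β' = 3 + 4 = 7.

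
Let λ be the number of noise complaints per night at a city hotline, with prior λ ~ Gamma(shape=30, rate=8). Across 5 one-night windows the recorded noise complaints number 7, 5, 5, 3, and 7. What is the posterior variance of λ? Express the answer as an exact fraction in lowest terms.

57/169

Total count: 7 + 5 + 5 + 3 + 7 = 27.
Total exposure: 5 nights.
The Gamma prior is conjugate for the Poisson rate, so λ | data ~ Gamma(30+27, 8+5) = Gamma(57, 13).
Posterior variance = α'/β'² = 57/169.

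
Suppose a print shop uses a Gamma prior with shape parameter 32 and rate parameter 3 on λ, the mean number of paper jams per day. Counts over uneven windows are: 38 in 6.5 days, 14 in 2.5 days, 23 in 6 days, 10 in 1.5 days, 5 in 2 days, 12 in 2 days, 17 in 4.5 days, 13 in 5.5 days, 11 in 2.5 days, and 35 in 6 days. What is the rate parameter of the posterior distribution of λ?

42

Total count: 38 + 14 + 23 + 10 + 5 + 12 + 17 + 13 + 11 + 35 = 178.
Total exposure: 6.5 + 2.5 + 6 + 1.5 + 2 + 2 + 4.5 + 5.5 + 2.5 + 6 = 39 days.
The Gamma prior is conjugate for the Poisson rate, so λ | data ~ Gamma(32+178, 3+39) = Gamma(210, 42).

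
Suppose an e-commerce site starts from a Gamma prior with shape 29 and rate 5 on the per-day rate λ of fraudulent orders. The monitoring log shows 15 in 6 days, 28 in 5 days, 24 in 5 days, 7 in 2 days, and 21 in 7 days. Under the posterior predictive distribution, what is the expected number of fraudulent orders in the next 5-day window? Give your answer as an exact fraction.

62/3

Total count: 15 + 28 + 24 + 7 + 21 = 95.
Total exposure: 6 + 5 + 5 + 2 + 7 = 25 days.
By Gamma–Poisson conjugacy, the posterior is Gamma(α + Σx, β + Σt) = Gamma(29 + 95, 5 + 25) = Gamma(124, 30).
Predictive mean over a 5-day window = T·E[λ|data] = 5·124/30 = 62/3.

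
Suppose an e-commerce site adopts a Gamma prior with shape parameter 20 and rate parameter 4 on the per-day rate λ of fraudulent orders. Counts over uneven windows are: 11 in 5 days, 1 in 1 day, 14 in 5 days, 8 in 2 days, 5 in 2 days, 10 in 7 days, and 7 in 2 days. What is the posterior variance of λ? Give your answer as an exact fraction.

Total count: 11 + 1 + 14 + 8 + 5 + 10 + 7 = 56.
Total exposure: 5 + 1 + 5 + 2 + 2 + 7 + 2 = 24 days.
By Gamma–Poisson conjugacy, the posterior is Gamma(α + Σx, β + Σt) = Gamma(20 + 56, 4 + 24) = Gamma(76, 28).
Posterior variance = α'/β'² = 76/784 = 19/196.

19/196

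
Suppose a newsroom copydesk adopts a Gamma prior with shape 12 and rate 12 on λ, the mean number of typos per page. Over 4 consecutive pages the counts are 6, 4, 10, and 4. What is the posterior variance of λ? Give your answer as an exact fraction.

Total count: 6 + 4 + 10 + 4 = 24.
Total exposure: 4 pages.
Posterior: α' = 12 + 24 = 36, β' = 12 + 4 = 16.
Posterior variance = α'/β'² = 36/256 = 9/64.

9/64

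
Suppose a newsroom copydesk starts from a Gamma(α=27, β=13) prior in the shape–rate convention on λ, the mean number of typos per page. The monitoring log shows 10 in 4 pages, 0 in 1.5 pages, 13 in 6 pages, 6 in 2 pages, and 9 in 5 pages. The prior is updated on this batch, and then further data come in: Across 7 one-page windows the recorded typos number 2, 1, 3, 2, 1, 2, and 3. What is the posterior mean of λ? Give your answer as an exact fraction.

Total count: 10 + 0 + 13 + 6 + 9 = 38.
Total exposure: 4 + 1.5 + 6 + 2 + 5 = 18.5 pages.
After the first batch: Gamma(27 + 38, 13 + 18.5) = Gamma(65, 63/2).
Total count: 2 + 1 + 3 + 2 + 1 + 2 + 3 = 14.
Total exposure: 7 pages.
After the second batch: Gamma(65 + 14, 63/2 + 7) = Gamma(79, 77/2).
Posterior mean = α'/β' = 79/(77/2) = 158/77.

158/77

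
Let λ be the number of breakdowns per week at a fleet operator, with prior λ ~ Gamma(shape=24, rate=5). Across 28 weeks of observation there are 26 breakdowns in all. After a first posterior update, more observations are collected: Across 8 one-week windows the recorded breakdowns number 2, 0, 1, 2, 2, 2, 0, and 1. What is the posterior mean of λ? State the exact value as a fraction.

60/41

Total count 26 over total exposure 28 weeks.
After the first batch: Gamma(24 + 26, 5 + 28) = Gamma(50, 33).
Total count: 2 + 0 + 1 + 2 + 2 + 2 + 0 + 1 = 10.
Total exposure: 8 weeks.
After the second batch: Gamma(50 + 10, 33 + 8) = Gamma(60, 41).
Posterior mean = α'/β' = 60/41.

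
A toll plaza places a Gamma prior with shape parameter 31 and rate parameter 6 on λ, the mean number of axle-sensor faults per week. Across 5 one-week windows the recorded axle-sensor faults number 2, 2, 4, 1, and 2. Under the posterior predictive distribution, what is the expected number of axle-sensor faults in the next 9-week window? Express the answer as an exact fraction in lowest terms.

Total count: 2 + 2 + 4 + 1 + 2 = 11.
Total exposure: 5 weeks.
By Gamma–Poisson conjugacy, the posterior is Gamma(α + Σx, β + Σt) = Gamma(31 + 11, 6 + 5) = Gamma(42, 11).
Predictive mean over a 9-week window = T·E[λ|data] = 9·42/11 = 378/11.

378/11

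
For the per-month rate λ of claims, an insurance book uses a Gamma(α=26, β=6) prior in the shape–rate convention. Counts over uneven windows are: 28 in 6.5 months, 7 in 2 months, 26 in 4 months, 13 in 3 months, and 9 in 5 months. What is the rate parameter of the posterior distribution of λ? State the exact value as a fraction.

53/2

Total count: 28 + 7 + 26 + 13 + 9 = 83.
Total exposure: 6.5 + 2 + 4 + 3 + 5 = 20.5 months.
Conjugate update: add total count to the shape and total exposure to the rate, giving Gamma(109, 53/2).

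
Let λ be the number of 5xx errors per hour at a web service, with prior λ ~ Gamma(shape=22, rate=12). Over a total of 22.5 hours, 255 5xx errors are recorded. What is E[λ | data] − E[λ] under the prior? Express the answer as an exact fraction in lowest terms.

285/46

Total count 255 over total exposure 22.5 hours.
The Gamma prior is conjugate for the Poisson rate, so λ | data ~ Gamma(22+255, 12+22.5) = Gamma(277, 69/2).
Posterior mean = 277/(69/2) = 554/69; prior mean = 22/12 = 11/6. Difference = 554/69 − 11/6 = 285/46.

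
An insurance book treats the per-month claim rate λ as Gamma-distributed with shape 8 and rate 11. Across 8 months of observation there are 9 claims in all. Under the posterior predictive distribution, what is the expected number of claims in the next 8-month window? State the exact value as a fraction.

136/19

Total count 9 over total exposure 8 months.
Gamma(α, β) with Poisson data over total exposure Σt gives posterior Gamma(α+Σx, β+Σt) = Gamma(17, 19).
Predictive mean over an 8-month window = T·E[λ|data] = 8·17/19 = 136/19.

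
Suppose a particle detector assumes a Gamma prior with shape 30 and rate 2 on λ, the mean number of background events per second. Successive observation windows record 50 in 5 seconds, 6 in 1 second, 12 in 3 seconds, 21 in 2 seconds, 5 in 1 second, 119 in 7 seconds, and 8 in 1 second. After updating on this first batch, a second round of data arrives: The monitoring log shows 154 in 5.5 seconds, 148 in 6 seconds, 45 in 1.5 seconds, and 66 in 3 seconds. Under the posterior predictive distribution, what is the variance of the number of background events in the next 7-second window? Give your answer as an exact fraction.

Total count: 50 + 6 + 12 + 21 + 5 + 119 + 8 = 221.
Total exposure: 5 + 1 + 3 + 2 + 1 + 7 + 1 = 20 seconds.
After the first batch: Gamma(30 + 221, 2 + 20) = Gamma(251, 22).
Total count: 154 + 148 + 45 + 66 = 413.
Total exposure: 5.5 + 6 + 1.5 + 3 = 16 seconds.
After the second batch: Gamma(251 + 413, 22 + 16) = Gamma(664, 38).
The posterior predictive for a window of length T is Negative Binomial with variance T·α'·(β'+T)/β'² = 7·664·45/1444 = 52290/361.

52290/361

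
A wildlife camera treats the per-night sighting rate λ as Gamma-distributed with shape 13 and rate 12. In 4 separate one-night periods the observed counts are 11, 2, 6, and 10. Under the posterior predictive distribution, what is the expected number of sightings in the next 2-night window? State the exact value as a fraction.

21/4

Total count: 11 + 2 + 6 + 10 = 29.
Total exposure: 4 nights.
The Gamma prior is conjugate for the Poisson rate, so λ | data ~ Gamma(13+29, 12+4) = Gamma(42, 16).
Predictive mean over a 2-night window = T·E[λ|data] = 2·42/16 = 21/4.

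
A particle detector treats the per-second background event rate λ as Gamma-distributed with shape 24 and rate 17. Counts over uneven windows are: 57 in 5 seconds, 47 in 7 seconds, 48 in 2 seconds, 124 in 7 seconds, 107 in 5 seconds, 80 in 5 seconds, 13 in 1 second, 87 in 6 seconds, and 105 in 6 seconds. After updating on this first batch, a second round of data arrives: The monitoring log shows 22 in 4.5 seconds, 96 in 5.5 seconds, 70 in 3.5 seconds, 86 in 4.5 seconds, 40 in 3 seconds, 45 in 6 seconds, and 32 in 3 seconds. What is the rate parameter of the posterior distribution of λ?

Total count: 57 + 47 + 48 + 124 + 107 + 80 + 13 + 87 + 105 = 668.
Total exposure: 5 + 7 + 2 + 7 + 5 + 5 + 1 + 6 + 6 = 44 seconds.
After the first batch: Gamma(24 + 668, 17 + 44) = Gamma(692, 61).
Total count: 22 + 96 + 70 + 86 + 40 + 45 + 32 = 391.
Total exposure: 4.5 + 5.5 + 3.5 + 4.5 + 3 + 6 + 3 = 30 seconds.
After the second batch: Gamma(692 + 391, 61 + 30) = Gamma(1083, 91).

91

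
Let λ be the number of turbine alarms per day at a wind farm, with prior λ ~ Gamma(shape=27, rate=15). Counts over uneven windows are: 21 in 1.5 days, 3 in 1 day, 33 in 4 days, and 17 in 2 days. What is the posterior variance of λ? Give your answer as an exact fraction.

Total count: 21 + 3 + 33 + 17 = 74.
Total exposure: 1.5 + 1 + 4 + 2 = 8.5 days.
Gamma(α, β) with Poisson data over total exposure Σt gives posterior Gamma(α+Σx, β+Σt) = Gamma(101, 47/2).
Posterior variance = α'/β'² = 101/(2209/4) = 404/2209.

404/2209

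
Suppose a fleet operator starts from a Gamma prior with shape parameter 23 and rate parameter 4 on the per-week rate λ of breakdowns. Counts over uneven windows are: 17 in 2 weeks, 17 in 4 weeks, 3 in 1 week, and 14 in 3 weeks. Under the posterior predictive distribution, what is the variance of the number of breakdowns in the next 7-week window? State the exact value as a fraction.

111/2

Total count: 17 + 17 + 3 + 14 = 51.
Total exposure: 2 + 4 + 1 + 3 = 10 weeks.
Gamma(α, β) with Poisson data over total exposure Σt gives posterior Gamma(α+Σx, β+Σt) = Gamma(74, 14).
The posterior predictive for a window of length T is Negative Binomial with variance T·α'·(β'+T)/β'² = 7·74·21/196 = 111/2.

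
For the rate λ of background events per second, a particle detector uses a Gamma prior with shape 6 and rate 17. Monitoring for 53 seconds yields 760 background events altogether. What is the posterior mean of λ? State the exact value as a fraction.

Total count 760 over total exposure 53 seconds.
Conjugate update: add total count to the shape and total exposure to the rate, giving Gamma(766, 70).
Posterior mean = α'/β' = 766/70 = 383/35.

383/35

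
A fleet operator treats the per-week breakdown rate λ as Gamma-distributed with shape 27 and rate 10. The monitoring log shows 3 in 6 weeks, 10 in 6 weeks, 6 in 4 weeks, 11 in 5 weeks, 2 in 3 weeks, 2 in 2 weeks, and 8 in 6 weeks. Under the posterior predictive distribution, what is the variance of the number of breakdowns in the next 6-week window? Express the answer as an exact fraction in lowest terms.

Total count: 3 + 10 + 6 + 11 + 2 + 2 + 8 = 42.
Total exposure: 6 + 6 + 4 + 5 + 3 + 2 + 6 = 32 weeks.
Gamma(α, β) with Poisson data over total exposure Σt gives posterior Gamma(α+Σx, β+Σt) = Gamma(69, 42).
The posterior predictive for a window of length T is Negative Binomial with variance T·α'·(β'+T)/β'² = 6·69·48/1764 = 552/49.

552/49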